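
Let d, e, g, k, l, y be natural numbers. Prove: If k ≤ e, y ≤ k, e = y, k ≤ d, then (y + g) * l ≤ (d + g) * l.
e = y and k ≤ e, hence k ≤ y. Since y ≤ k, k = y. Since k ≤ d, y ≤ d. Then y + g ≤ d + g. Then (y + g) * l ≤ (d + g) * l.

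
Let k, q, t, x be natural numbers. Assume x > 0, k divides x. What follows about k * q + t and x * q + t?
k * q + t ≤ x * q + t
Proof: Because k divides x and x > 0, k ≤ x. By multiplying by a non-negative, k * q ≤ x * q. Then k * q + t ≤ x * q + t.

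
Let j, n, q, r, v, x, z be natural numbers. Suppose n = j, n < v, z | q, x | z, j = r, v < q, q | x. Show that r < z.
n = j and n < v, thus j < v. From j = r, r < v. q | x and x | z, hence q | z. z | q, so q = z. v < q, so v < z. r < v, so r < z.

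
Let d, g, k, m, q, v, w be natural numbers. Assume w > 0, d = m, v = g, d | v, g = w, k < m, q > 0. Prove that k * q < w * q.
Because v = g and g = w, v = w. d = m and d | v, so m | v. Since v = w, m | w. Since w > 0, m ≤ w. From k < m, k < w. q > 0, so k * q < w * q.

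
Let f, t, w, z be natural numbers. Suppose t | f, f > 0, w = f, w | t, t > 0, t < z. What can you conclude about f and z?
f < z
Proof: From t | f and f > 0, t ≤ f. w | t and t > 0, hence w ≤ t. w = f, so f ≤ t. t ≤ f, so t = f. t < z, so f < z.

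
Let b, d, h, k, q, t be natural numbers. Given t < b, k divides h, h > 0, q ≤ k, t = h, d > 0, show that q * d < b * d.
Since k divides h and h > 0, k ≤ h. q ≤ k, so q ≤ h. t = h and t < b, therefore h < b. From q ≤ h, q < b. From d > 0, by multiplying by a positive, q * d < b * d.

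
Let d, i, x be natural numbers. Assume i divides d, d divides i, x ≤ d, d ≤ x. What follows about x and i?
x = i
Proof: x ≤ d and d ≤ x, hence x = d. Since d divides i and i divides d, d = i. Since x = d, x = i.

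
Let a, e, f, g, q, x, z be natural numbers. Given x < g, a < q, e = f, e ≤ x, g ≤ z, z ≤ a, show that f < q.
x < g and g ≤ z, thus x < z. z ≤ a, so x < a. Since e ≤ x, e < a. e = f, so f < a. a < q, so f < q.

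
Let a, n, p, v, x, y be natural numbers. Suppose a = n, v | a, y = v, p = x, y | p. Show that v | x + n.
y = v and y | p, so v | p. p = x, so v | x. Since a = n and v | a, v | n. v | x, so v | x + n.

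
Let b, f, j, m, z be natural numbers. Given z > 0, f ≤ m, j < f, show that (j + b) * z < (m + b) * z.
j < f and f ≤ m, thus j < m. Then j + b < m + b. z > 0, so (j + b) * z < (m + b) * z.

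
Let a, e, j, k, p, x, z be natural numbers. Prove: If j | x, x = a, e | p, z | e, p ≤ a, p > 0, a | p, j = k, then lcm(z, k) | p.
Since z | e and e | p, z | p. a | p and p > 0, thus a ≤ p. Since p ≤ a, a = p. Since x = a, x = p. Since j | x, j | p. Since j = k, k | p. Since z | p, lcm(z, k) | p.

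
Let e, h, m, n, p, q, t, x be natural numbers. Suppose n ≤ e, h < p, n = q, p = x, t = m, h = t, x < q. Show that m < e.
h = t and t = m, so h = m. Because p = x and h < p, h < x. Since x < q, h < q. Since h = m, m < q. n = q and n ≤ e, thus q ≤ e. Since m < q, m < e.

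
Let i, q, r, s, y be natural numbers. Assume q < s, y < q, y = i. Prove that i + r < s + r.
Since y = i and y < q, i < q. Because q < s, i < s. Then i + r < s + r.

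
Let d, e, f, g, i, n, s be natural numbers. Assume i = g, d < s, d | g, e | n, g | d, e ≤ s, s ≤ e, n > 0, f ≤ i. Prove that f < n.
i = g and f ≤ i, hence f ≤ g. d | g and g | d, thus d = g. s ≤ e and e ≤ s, thus s = e. d < s, so d < e. Since e | n and n > 0, e ≤ n. Because d < e, d < n. Because d = g, g < n. Since f ≤ g, f < n.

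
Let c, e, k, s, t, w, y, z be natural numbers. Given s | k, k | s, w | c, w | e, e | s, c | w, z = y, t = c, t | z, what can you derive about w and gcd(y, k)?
w | gcd(y, k)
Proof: c | w and w | c, thus c = w. Since t = c, t = w. Because z = y and t | z, t | y. t = w, so w | y. From s | k and k | s, s = k. w | e and e | s, so w | s. Since s = k, w | k. Since w | y, w | gcd(y, k).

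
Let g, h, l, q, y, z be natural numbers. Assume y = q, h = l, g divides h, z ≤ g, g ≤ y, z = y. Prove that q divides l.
z = y and z ≤ g, so y ≤ g. Since g ≤ y, g = y. Since y = q, g = q. h = l and g divides h, so g divides l. Since g = q, q divides l.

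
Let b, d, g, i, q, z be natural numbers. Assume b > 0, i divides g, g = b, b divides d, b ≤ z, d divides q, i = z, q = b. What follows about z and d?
z = d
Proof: Since i = z and i divides g, z divides g. Since g = b, z divides b. Since b > 0, z ≤ b. From b ≤ z, z = b. q = b and d divides q, hence d divides b. Since b divides d, b = d. Since z = b, z = d.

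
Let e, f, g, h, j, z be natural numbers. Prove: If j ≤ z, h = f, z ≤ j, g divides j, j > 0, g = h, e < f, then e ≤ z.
j ≤ z and z ≤ j, so j = z. g = h and h = f, so g = f. Since g divides j, f divides j. j > 0, so f ≤ j. From e < f, e < j. Because j = z, e < z. Then e ≤ z.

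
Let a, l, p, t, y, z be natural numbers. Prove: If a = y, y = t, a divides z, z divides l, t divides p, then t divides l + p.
a = y and y = t, therefore a = t. a divides z and z divides l, so a divides l. a = t, so t divides l. t divides p, so t divides l + p.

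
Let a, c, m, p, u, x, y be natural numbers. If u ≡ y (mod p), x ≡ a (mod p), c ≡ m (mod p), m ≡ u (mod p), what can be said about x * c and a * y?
x * c ≡ a * y (mod p)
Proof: From c ≡ m (mod p) and m ≡ u (mod p), c ≡ u (mod p). u ≡ y (mod p), so c ≡ y (mod p). Since x ≡ a (mod p), x * c ≡ a * y (mod p).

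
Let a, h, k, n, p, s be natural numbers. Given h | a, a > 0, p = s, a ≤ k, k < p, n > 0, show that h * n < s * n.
h | a and a > 0, so h ≤ a. a ≤ k and k < p, hence a < p. p = s, so a < s. Because h ≤ a, h < s. Since n > 0, h * n < s * n.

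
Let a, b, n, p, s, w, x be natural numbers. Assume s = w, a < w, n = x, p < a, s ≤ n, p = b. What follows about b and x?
b < x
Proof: s = w and s ≤ n, so w ≤ n. Since a < w, a < n. Since p < a, p < n. Since p = b, b < n. n = x, so b < x.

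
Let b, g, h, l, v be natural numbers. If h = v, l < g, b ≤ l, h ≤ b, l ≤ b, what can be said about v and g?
v < g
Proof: b ≤ l and l ≤ b, so b = l. Because h = v and h ≤ b, v ≤ b. b = l, so v ≤ l. l < g, so v < g.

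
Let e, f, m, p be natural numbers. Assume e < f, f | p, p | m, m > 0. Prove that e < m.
f | p and p | m, so f | m. Since m > 0, f ≤ m. e < f, so e < m.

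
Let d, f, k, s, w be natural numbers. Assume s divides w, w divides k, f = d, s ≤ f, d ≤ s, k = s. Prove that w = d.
f = d and s ≤ f, thus s ≤ d. Since d ≤ s, d = s. k = s and w divides k, therefore w divides s. s divides w, so s = w. d = s, so d = w. Then w = d.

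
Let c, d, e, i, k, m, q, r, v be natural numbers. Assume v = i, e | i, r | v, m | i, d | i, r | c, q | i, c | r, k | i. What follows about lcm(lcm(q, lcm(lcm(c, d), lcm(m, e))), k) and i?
lcm(lcm(q, lcm(lcm(c, d), lcm(m, e))), k) | i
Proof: Since r | c and c | r, r = c. Because v = i and r | v, r | i. Since r = c, c | i. d | i, so lcm(c, d) | i. m | i and e | i, thus lcm(m, e) | i. lcm(c, d) | i, so lcm(lcm(c, d), lcm(m, e)) | i. Since q | i, lcm(q, lcm(lcm(c, d), lcm(m, e))) | i. k | i, so lcm(lcm(q, lcm(lcm(c, d), lcm(m, e))), k) | i.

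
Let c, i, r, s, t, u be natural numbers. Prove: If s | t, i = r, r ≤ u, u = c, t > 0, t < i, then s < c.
Since s | t and t > 0, s ≤ t. Since t < i, s < i. Since i = r, s < r. u = c and r ≤ u, thus r ≤ c. Since s < r, s < c.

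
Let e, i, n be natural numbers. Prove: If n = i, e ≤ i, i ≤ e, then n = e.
Since i ≤ e and e ≤ i, i = e. n = i, so n = e.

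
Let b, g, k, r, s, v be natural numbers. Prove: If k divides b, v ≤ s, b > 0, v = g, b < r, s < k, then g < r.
v = g and v ≤ s, therefore g ≤ s. k divides b and b > 0, thus k ≤ b. s < k, so s < b. Since b < r, s < r. Since g ≤ s, g < r.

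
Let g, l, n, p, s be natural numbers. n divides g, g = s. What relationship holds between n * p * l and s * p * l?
n * p * l divides s * p * l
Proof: g = s and n divides g, thus n divides s. Then n * p divides s * p. Then n * p * l divides s * p * l.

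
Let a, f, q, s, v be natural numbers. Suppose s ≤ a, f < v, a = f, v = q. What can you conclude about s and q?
s < q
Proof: a = f and s ≤ a, so s ≤ f. Because v = q and f < v, f < q. s ≤ f, so s < q.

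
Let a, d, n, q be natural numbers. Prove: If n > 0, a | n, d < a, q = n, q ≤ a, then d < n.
From a | n and n > 0, a ≤ n. Because q = n and q ≤ a, n ≤ a. Since a ≤ n, a = n. Since d < a, d < n.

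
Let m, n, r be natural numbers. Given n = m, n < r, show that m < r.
n = m and n < r. By substitution, m < r.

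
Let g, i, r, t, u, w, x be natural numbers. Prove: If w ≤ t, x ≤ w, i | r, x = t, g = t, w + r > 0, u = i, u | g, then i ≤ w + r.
From x = t and x ≤ w, t ≤ w. w ≤ t, so t = w. Since g = t, g = w. u | g, so u | w. Because u = i, i | w. i | r, so i | w + r. w + r > 0, so i ≤ w + r.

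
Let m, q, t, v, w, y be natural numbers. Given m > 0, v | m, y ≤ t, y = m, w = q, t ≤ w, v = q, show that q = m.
Since v = q and v | m, q | m. Since m > 0, q ≤ m. Since y ≤ t and t ≤ w, y ≤ w. y = m, so m ≤ w. From w = q, m ≤ q. Since q ≤ m, q = m.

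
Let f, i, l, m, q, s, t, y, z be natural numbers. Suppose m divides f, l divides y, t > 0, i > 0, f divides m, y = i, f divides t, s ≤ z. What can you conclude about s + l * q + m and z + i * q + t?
s + l * q + m ≤ z + i * q + t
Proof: y = i and l divides y, hence l divides i. Since i > 0, l ≤ i. By multiplying by a non-negative, l * q ≤ i * q. f divides m and m divides f, therefore f = m. f divides t and t > 0, so f ≤ t. Since f = m, m ≤ t. l * q ≤ i * q, so l * q + m ≤ i * q + t. Since s ≤ z, s + l * q + m ≤ z + i * q + t.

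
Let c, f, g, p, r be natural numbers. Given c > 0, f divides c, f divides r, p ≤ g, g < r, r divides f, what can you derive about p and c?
p < c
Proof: From f divides r and r divides f, f = r. Since f divides c, r divides c. Since c > 0, r ≤ c. Since g < r, g < c. p ≤ g, so p < c.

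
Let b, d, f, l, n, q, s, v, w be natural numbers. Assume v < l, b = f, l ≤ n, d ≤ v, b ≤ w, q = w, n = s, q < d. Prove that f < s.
b = f and b ≤ w, thus f ≤ w. Since q = w and q < d, w < d. f ≤ w, so f < d. Since d ≤ v and v < l, d < l. Since l ≤ n, d < n. f < d, so f < n. From n = s, f < s.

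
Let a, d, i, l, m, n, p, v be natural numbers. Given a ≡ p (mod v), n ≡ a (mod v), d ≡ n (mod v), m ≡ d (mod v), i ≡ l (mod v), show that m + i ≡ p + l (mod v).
m ≡ d (mod v) and d ≡ n (mod v), so m ≡ n (mod v). Since n ≡ a (mod v), m ≡ a (mod v). a ≡ p (mod v), so m ≡ p (mod v). Since i ≡ l (mod v), m + i ≡ p + l (mod v).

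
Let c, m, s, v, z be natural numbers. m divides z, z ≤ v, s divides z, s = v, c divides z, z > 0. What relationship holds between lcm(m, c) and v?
lcm(m, c) divides v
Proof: s = v and s divides z, thus v divides z. Since z > 0, v ≤ z. z ≤ v, so z = v. m divides z and c divides z, therefore lcm(m, c) divides z. Since z = v, lcm(m, c) divides v.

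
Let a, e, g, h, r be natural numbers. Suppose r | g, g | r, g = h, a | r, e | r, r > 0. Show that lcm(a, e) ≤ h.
r | g and g | r, hence r = g. Because g = h, r = h. a | r and e | r, hence lcm(a, e) | r. r > 0, so lcm(a, e) ≤ r. Since r = h, lcm(a, e) ≤ h.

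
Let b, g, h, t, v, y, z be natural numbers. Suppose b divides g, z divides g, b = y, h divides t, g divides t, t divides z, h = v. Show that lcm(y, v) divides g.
Since b = y and b divides g, y divides g. Because t divides z and z divides g, t divides g. Since g divides t, t = g. h divides t, so h divides g. h = v, so v divides g. From y divides g, lcm(y, v) divides g.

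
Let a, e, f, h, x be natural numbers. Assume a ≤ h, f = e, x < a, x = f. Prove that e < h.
x = f and f = e, therefore x = e. Because x < a and a ≤ h, x < h. x = e, so e < h.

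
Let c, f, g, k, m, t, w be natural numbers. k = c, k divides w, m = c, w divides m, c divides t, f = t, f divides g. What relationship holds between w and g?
w divides g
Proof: Because k = c and k divides w, c divides w. m = c and w divides m, so w divides c. Since c divides w, c = w. c divides t, so w divides t. f = t and f divides g, therefore t divides g. w divides t, so w divides g.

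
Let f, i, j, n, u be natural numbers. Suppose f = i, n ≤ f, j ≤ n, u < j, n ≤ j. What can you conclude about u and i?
u < i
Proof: n ≤ j and j ≤ n, hence n = j. From f = i and n ≤ f, n ≤ i. Since n = j, j ≤ i. u < j, so u < i.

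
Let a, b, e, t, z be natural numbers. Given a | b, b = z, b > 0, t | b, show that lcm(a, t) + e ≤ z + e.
a | b and t | b, hence lcm(a, t) | b. b > 0, so lcm(a, t) ≤ b. b = z, so lcm(a, t) ≤ z. Then lcm(a, t) + e ≤ z + e.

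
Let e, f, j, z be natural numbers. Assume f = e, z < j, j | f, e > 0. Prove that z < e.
f = e and j | f, so j | e. e > 0, so j ≤ e. z < j, so z < e.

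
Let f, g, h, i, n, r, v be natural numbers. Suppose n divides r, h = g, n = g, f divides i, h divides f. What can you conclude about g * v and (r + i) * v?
g * v divides (r + i) * v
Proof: n = g and n divides r, thus g divides r. From h = g and h divides f, g divides f. f divides i, so g divides i. g divides r, so g divides r + i. Then g * v divides (r + i) * v.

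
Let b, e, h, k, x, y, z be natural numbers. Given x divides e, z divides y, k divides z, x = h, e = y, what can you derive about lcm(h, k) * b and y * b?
lcm(h, k) * b divides y * b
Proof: From e = y and x divides e, x divides y. x = h, so h divides y. Because k divides z and z divides y, k divides y. h divides y, so lcm(h, k) divides y. Then lcm(h, k) * b divides y * b.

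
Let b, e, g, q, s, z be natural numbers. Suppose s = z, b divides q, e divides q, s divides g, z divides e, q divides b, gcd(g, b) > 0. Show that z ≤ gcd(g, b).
s = z and s divides g, so z divides g. q divides b and b divides q, thus q = b. Since e divides q, e divides b. z divides e, so z divides b. Since z divides g, z divides gcd(g, b). Since gcd(g, b) > 0, z ≤ gcd(g, b).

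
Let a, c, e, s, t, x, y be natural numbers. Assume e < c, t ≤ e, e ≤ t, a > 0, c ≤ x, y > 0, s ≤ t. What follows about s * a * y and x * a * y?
s * a * y < x * a * y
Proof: From e ≤ t and t ≤ e, e = t. Since e < c and c ≤ x, e < x. e = t, so t < x. s ≤ t, so s < x. Combining with a > 0, by multiplying by a positive, s * a < x * a. Since y > 0, by multiplying by a positive, s * a * y < x * a * y.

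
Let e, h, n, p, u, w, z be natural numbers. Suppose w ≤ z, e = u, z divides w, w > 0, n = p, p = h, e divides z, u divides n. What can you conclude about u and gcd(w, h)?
u divides gcd(w, h)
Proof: z divides w and w > 0, so z ≤ w. Since w ≤ z, z = w. e = u and e divides z, hence u divides z. z = w, so u divides w. n = p and p = h, therefore n = h. u divides n, so u divides h. Since u divides w, u divides gcd(w, h).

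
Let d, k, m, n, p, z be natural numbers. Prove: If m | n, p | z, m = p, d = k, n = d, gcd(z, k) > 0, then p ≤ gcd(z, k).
Because n = d and d = k, n = k. From m = p and m | n, p | n. n = k, so p | k. p | z, so p | gcd(z, k). gcd(z, k) > 0, so p ≤ gcd(z, k).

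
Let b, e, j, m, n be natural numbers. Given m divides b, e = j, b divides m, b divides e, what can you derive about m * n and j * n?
m * n divides j * n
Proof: b divides m and m divides b, thus b = m. e = j and b divides e, therefore b divides j. Since b = m, m divides j. Then m * n divides j * n.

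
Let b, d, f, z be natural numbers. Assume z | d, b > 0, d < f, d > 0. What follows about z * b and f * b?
z * b < f * b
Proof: Since z | d and d > 0, z ≤ d. Since d < f, z < f. Since b > 0, z * b < f * b.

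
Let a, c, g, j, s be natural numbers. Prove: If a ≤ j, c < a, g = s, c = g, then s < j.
c = g and g = s, hence c = s. c < a and a ≤ j, so c < j. Since c = s, s < j.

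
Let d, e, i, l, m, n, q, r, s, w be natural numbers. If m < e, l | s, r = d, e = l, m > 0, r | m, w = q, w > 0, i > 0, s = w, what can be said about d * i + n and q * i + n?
d * i + n < q * i + n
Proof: r | m and m > 0, so r ≤ m. e = l and m < e, so m < l. s = w and l | s, so l | w. w > 0, so l ≤ w. Since w = q, l ≤ q. m < l, so m < q. From r ≤ m, r < q. Since r = d, d < q. Since i > 0, d * i < q * i. Then d * i + n < q * i + n.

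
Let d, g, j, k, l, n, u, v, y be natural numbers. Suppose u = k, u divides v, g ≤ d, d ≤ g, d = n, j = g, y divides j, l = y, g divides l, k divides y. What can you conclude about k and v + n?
k divides v + n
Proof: Because u = k and u divides v, k divides v. Because g ≤ d and d ≤ g, g = d. d = n, so g = n. Since j = g and y divides j, y divides g. l = y and g divides l, hence g divides y. y divides g, so y = g. Since k divides y, k divides g. g = n, so k divides n. k divides v, so k divides v + n.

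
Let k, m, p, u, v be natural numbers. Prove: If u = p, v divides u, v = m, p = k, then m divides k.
u = p and p = k, hence u = k. From v divides u, v divides k. Since v = m, m divides k.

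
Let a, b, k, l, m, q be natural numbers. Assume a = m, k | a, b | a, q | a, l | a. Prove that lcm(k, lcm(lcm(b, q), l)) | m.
b | a and q | a, thus lcm(b, q) | a. l | a, so lcm(lcm(b, q), l) | a. Because k | a, lcm(k, lcm(lcm(b, q), l)) | a. From a = m, lcm(k, lcm(lcm(b, q), l)) | m.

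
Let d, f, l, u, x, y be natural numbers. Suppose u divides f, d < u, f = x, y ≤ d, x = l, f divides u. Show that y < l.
Since f = x and x = l, f = l. u divides f and f divides u, so u = f. Since d < u, d < f. f = l, so d < l. From y ≤ d, y < l.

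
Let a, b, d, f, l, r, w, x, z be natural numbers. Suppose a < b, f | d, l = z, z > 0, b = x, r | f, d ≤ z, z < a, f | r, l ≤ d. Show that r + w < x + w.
f | r and r | f, therefore f = r. Since l = z and l ≤ d, z ≤ d. d ≤ z, so d = z. f | d, so f | z. Because f = r, r | z. From z > 0, r ≤ z. z < a and a < b, so z < b. Since b = x, z < x. r ≤ z, so r < x. Then r + w < x + w.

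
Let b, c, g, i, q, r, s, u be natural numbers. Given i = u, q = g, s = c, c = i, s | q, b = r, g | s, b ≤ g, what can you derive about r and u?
r ≤ u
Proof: Since s = c and c = i, s = i. i = u, so s = u. From q = g and s | q, s | g. Since g | s, g = s. b ≤ g, so b ≤ s. Since b = r, r ≤ s. Since s = u, r ≤ u.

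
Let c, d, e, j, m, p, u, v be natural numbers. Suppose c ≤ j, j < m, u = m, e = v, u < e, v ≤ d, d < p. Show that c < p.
c ≤ j and j < m, thus c < m. e = v and u < e, therefore u < v. From v ≤ d, u < d. u = m, so m < d. c < m, so c < d. Since d < p, c < p.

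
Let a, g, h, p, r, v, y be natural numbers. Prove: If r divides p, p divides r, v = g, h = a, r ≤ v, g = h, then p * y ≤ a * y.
Because r divides p and p divides r, r = p. Because v = g and g = h, v = h. r ≤ v, so r ≤ h. r = p, so p ≤ h. h = a, so p ≤ a. By multiplying by a non-negative, p * y ≤ a * y.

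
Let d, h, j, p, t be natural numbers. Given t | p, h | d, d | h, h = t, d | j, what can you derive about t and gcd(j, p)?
t | gcd(j, p)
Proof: Because d | h and h | d, d = h. h = t, so d = t. Since d | j, t | j. t | p, so t | gcd(j, p).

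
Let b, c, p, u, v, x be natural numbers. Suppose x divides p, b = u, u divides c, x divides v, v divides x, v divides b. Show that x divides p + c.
v divides x and x divides v, hence v = x. Since b = u and v divides b, v divides u. v = x, so x divides u. Since u divides c, x divides c. Because x divides p, x divides p + c.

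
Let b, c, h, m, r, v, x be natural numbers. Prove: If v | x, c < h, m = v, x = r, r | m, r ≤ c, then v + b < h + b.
Since m = v and r | m, r | v. x = r and v | x, therefore v | r. Since r | v, r = v. r ≤ c and c < h, so r < h. r = v, so v < h. Then v + b < h + b.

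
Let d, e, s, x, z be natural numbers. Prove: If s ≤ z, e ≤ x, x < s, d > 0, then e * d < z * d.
e ≤ x and x < s, therefore e < s. s ≤ z, so e < z. Because d > 0, e * d < z * d.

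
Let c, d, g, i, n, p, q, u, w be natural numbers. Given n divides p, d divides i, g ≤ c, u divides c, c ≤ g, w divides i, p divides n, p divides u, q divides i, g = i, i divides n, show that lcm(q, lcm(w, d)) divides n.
Since c ≤ g and g ≤ c, c = g. g = i, so c = i. p divides n and n divides p, hence p = n. Since p divides u and u divides c, p divides c. p = n, so n divides c. Since c = i, n divides i. Since i divides n, i = n. w divides i and d divides i, thus lcm(w, d) divides i. From q divides i, lcm(q, lcm(w, d)) divides i. i = n, so lcm(q, lcm(w, d)) divides n.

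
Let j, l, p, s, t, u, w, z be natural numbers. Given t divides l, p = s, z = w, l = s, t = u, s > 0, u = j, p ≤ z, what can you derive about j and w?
j ≤ w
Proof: Since t = u and u = j, t = j. Because l = s and t divides l, t divides s. Because t = j, j divides s. s > 0, so j ≤ s. z = w and p ≤ z, hence p ≤ w. Since p = s, s ≤ w. j ≤ s, so j ≤ w.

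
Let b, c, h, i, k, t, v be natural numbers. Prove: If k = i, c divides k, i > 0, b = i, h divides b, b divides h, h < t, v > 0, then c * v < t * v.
Because k = i and c divides k, c divides i. Since i > 0, c ≤ i. h divides b and b divides h, so h = b. h < t, so b < t. Since b = i, i < t. Since c ≤ i, c < t. Combined with v > 0, by multiplying by a positive, c * v < t * v.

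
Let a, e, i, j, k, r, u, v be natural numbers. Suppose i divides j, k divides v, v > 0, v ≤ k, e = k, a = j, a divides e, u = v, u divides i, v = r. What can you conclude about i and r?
i = r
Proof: k divides v and v > 0, so k ≤ v. v ≤ k, so k = v. a = j and a divides e, so j divides e. e = k, so j divides k. Since k = v, j divides v. i divides j, so i divides v. u = v and u divides i, therefore v divides i. i divides v, so i = v. From v = r, i = r.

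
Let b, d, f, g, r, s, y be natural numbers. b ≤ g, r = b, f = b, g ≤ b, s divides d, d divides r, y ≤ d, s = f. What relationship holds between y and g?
y ≤ g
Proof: Because r = b and d divides r, d divides b. From s = f and f = b, s = b. Because s divides d, b divides d. Since d divides b, d = b. From b ≤ g and g ≤ b, b = g. Since d = b, d = g. y ≤ d, so y ≤ g.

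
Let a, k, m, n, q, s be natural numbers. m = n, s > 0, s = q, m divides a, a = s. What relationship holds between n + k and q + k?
n + k ≤ q + k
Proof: Because a = s and m divides a, m divides s. Because m = n, n divides s. Since s > 0, n ≤ s. Since s = q, n ≤ q. Then n + k ≤ q + k.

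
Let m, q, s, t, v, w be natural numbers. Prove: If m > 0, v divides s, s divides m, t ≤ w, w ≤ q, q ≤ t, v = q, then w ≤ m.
q ≤ t and t ≤ w, so q ≤ w. w ≤ q, so q = w. v divides s and s divides m, so v divides m. Because v = q, q divides m. m > 0, so q ≤ m. q = w, so w ≤ m.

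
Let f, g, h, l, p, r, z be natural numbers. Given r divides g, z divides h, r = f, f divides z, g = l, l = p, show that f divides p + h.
Because r = f and r divides g, f divides g. Since g = l, f divides l. l = p, so f divides p. From f divides z and z divides h, f divides h. Since f divides p, f divides p + h.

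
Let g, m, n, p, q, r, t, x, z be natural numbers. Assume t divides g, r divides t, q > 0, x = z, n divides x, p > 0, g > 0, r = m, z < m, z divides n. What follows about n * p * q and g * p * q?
n * p * q < g * p * q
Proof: Since x = z and n divides x, n divides z. Since z divides n, z = n. z < m, so n < m. r divides t and t divides g, so r divides g. r = m, so m divides g. g > 0, so m ≤ g. Since n < m, n < g. Since p > 0, by multiplying by a positive, n * p < g * p. Combined with q > 0, by multiplying by a positive, n * p * q < g * p * q.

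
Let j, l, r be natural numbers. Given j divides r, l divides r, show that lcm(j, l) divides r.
From j divides r and l divides r, because lcm divides any common multiple, lcm(j, l) divides r.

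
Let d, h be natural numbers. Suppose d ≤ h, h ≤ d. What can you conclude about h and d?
h = d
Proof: Since h ≤ d and d ≤ h, by antisymmetry, h = d.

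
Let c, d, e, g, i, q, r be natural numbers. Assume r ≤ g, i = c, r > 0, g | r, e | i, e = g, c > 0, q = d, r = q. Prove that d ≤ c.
From g | r and r > 0, g ≤ r. r ≤ g, so g = r. r = q, so g = q. Because q = d, g = d. Because i = c and e | i, e | c. Since e = g, g | c. c > 0, so g ≤ c. From g = d, d ≤ c.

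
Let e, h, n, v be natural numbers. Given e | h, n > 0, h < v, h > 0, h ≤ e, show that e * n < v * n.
e | h and h > 0, hence e ≤ h. Since h ≤ e, h = e. h < v, so e < v. n > 0, so e * n < v * n.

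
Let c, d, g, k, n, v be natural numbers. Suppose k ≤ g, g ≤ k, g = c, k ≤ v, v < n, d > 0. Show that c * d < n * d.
k ≤ g and g ≤ k, thus k = g. Since g = c, k = c. k ≤ v and v < n, thus k < n. k = c, so c < n. From d > 0, c * d < n * d.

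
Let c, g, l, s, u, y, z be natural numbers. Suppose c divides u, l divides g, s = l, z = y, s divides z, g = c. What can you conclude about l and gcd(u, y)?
l divides gcd(u, y)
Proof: g = c and l divides g, hence l divides c. c divides u, so l divides u. s = l and s divides z, hence l divides z. Since z = y, l divides y. Since l divides u, l divides gcd(u, y).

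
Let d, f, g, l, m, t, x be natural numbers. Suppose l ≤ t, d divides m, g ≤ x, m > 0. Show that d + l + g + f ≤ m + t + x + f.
Because d divides m and m > 0, d ≤ m. l ≤ t and g ≤ x, hence l + g ≤ t + x. From d ≤ m, d + l + g ≤ m + t + x. Then d + l + g + f ≤ m + t + x + f.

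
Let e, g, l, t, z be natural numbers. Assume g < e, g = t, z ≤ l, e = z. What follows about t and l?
t < l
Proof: Because e = z and g < e, g < z. z ≤ l, so g < l. Since g = t, t < l.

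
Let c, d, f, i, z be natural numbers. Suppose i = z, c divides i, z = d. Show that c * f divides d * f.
From i = z and z = d, i = d. c divides i, so c divides d. Then c * f divides d * f.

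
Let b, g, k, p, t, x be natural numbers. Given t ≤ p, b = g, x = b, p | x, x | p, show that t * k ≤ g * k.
p | x and x | p, therefore p = x. x = b, so p = b. t ≤ p, so t ≤ b. b = g, so t ≤ g. Then t * k ≤ g * k.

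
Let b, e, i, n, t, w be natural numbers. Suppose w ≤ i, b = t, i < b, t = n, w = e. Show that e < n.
b = t and i < b, thus i < t. t = n, so i < n. From w ≤ i, w < n. Since w = e, e < n.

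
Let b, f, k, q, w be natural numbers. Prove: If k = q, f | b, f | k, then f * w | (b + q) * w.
k = q and f | k, hence f | q. Because f | b, f | b + q. Then f * w | (b + q) * w.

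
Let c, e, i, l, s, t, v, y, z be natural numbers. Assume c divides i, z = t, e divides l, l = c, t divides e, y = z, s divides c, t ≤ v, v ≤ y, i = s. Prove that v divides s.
y = z and z = t, so y = t. From v ≤ y, v ≤ t. From t ≤ v, t = v. i = s and c divides i, so c divides s. Since s divides c, c = s. l = c and e divides l, so e divides c. Since c = s, e divides s. Since t divides e, t divides s. Since t = v, v divides s.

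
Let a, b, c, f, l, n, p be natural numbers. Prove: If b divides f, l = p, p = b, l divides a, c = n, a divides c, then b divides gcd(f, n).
From l = p and p = b, l = b. c = n and a divides c, therefore a divides n. Since l divides a, l divides n. From l = b, b divides n. Because b divides f, b divides gcd(f, n).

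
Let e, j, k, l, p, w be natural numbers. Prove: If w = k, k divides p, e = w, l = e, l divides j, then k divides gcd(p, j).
l = e and e = w, so l = w. Since w = k, l = k. l divides j, so k divides j. k divides p, so k divides gcd(p, j).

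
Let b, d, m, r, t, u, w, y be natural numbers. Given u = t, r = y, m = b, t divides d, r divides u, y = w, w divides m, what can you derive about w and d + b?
w divides d + b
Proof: Since r = y and y = w, r = w. u = t and r divides u, thus r divides t. Since r = w, w divides t. Because t divides d, w divides d. m = b and w divides m, thus w divides b. w divides d, so w divides d + b.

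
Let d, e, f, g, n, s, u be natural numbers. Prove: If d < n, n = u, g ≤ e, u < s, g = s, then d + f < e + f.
n = u and d < n, therefore d < u. g = s and g ≤ e, so s ≤ e. u < s, so u < e. Since d < u, d < e. Then d + f < e + f.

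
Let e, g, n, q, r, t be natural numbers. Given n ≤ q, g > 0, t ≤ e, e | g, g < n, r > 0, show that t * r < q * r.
Because e | g and g > 0, e ≤ g. From t ≤ e, t ≤ g. g < n, so t < n. n ≤ q, so t < q. r > 0, so t * r < q * r.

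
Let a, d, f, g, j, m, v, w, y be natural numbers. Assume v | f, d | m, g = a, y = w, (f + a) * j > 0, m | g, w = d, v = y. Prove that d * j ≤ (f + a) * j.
v = y and y = w, thus v = w. w = d, so v = d. Since v | f, d | f. g = a and m | g, so m | a. Since d | m, d | a. d | f, so d | f + a. Then d * j | (f + a) * j. Since (f + a) * j > 0, d * j ≤ (f + a) * j.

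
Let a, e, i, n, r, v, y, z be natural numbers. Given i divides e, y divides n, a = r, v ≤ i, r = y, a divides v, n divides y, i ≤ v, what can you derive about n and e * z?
n divides e * z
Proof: y divides n and n divides y, thus y = n. From r = y, r = n. a = r and a divides v, therefore r divides v. i ≤ v and v ≤ i, thus i = v. i divides e, so v divides e. Since r divides v, r divides e. Since r = n, n divides e. Then n divides e * z.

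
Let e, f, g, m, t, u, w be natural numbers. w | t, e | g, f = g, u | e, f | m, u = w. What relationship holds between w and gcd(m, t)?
w | gcd(m, t)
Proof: Because u = w and u | e, w | e. e | g, so w | g. Because f = g and f | m, g | m. w | g, so w | m. w | t, so w | gcd(m, t).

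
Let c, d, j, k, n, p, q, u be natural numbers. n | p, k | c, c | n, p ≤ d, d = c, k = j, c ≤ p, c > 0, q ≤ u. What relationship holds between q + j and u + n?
q + j ≤ u + n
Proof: d = c and p ≤ d, so p ≤ c. c ≤ p, so p = c. n | p, so n | c. Since c | n, c = n. From k | c and c > 0, k ≤ c. k = j, so j ≤ c. Since c = n, j ≤ n. Since q ≤ u, q + j ≤ u + n.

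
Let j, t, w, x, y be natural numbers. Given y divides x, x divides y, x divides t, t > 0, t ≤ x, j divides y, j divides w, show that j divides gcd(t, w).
From y divides x and x divides y, y = x. Because x divides t and t > 0, x ≤ t. From t ≤ x, x = t. y = x, so y = t. j divides y, so j divides t. j divides w, so j divides gcd(t, w).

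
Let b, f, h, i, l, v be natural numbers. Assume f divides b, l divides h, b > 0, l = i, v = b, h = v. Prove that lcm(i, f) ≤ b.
h = v and v = b, so h = b. l = i and l divides h, hence i divides h. h = b, so i divides b. f divides b, so lcm(i, f) divides b. b > 0, so lcm(i, f) ≤ b.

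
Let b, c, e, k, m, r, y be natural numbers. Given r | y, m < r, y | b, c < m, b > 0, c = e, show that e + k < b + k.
c < m and m < r, therefore c < r. c = e, so e < r. r | y and y | b, therefore r | b. b > 0, so r ≤ b. Since e < r, e < b. Then e + k < b + k.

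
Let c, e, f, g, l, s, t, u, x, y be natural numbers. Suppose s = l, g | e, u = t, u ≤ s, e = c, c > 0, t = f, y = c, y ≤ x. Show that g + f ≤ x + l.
e = c and g | e, so g | c. Since c > 0, g ≤ c. y = c and y ≤ x, thus c ≤ x. Since g ≤ c, g ≤ x. Because u = t and t = f, u = f. s = l and u ≤ s, therefore u ≤ l. Since u = f, f ≤ l. Since g ≤ x, g + f ≤ x + l.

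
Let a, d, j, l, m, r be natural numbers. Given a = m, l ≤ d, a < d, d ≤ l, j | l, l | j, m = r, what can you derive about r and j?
r < j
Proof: d ≤ l and l ≤ d, so d = l. l | j and j | l, thus l = j. Since d = l, d = j. Because a = m and a < d, m < d. Since m = r, r < d. Since d = j, r < j.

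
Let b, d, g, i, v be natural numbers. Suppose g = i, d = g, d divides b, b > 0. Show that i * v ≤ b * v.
d divides b and b > 0, so d ≤ b. d = g, so g ≤ b. Because g = i, i ≤ b. By multiplying by a non-negative, i * v ≤ b * v.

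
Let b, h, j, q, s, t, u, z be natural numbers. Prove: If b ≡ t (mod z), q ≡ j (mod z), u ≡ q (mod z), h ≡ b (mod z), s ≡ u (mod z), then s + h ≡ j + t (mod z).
s ≡ u (mod z) and u ≡ q (mod z), therefore s ≡ q (mod z). q ≡ j (mod z), so s ≡ j (mod z). h ≡ b (mod z) and b ≡ t (mod z), thus h ≡ t (mod z). Since s ≡ j (mod z), s + h ≡ j + t (mod z).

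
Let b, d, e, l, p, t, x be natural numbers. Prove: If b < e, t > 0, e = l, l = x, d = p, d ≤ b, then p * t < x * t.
Because d = p and d ≤ b, p ≤ b. From e = l and b < e, b < l. Since p ≤ b, p < l. Since l = x, p < x. t > 0, so p * t < x * t.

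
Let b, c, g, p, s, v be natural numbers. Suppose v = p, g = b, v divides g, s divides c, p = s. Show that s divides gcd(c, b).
From v = p and p = s, v = s. Since v divides g, s divides g. Because g = b, s divides b. s divides c, so s divides gcd(c, b).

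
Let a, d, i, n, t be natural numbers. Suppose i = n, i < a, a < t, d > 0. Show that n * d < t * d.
i < a and a < t, therefore i < t. i = n, so n < t. Combined with d > 0, by multiplying by a positive, n * d < t * d.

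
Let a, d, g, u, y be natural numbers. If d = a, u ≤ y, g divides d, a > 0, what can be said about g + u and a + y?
g + u ≤ a + y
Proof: Since d = a and g divides d, g divides a. Since a > 0, g ≤ a. u ≤ y, so g + u ≤ a + y.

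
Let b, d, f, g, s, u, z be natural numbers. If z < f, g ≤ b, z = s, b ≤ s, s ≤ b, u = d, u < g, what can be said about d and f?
d < f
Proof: Because u < g and g ≤ b, u < b. u = d, so d < b. s ≤ b and b ≤ s, hence s = b. Since z = s, z = b. Since z < f, b < f. d < b, so d < f.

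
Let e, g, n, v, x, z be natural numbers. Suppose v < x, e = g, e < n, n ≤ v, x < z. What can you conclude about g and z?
g < z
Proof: Since e < n and n ≤ v, e < v. Since v < x, e < x. x < z, so e < z. Because e = g, g < z.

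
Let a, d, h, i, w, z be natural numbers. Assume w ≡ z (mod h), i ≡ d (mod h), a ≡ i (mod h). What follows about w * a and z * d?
w * a ≡ z * d (mod h)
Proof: a ≡ i (mod h) and i ≡ d (mod h), so a ≡ d (mod h). Since w ≡ z (mod h), w * a ≡ z * d (mod h).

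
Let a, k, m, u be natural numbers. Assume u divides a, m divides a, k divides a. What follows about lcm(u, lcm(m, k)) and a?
lcm(u, lcm(m, k)) divides a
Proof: Because m divides a and k divides a, lcm(m, k) divides a. Since u divides a, lcm(u, lcm(m, k)) divides a.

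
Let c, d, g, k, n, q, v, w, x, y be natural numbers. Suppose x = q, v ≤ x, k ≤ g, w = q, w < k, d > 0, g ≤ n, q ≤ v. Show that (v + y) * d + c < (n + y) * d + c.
Since x = q and v ≤ x, v ≤ q. Since q ≤ v, q = v. w = q, so w = v. w < k and k ≤ g, thus w < g. Since g ≤ n, w < n. w = v, so v < n. Then v + y < n + y. Because d > 0, (v + y) * d < (n + y) * d. Then (v + y) * d + c < (n + y) * d + c.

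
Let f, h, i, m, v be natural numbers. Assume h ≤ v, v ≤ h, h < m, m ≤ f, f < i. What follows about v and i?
v < i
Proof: Since h ≤ v and v ≤ h, h = v. m ≤ f and f < i, hence m < i. h < m, so h < i. h = v, so v < i.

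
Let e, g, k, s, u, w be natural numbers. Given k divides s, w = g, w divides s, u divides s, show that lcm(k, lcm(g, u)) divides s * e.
w = g and w divides s, thus g divides s. Since u divides s, lcm(g, u) divides s. Since k divides s, lcm(k, lcm(g, u)) divides s. Then lcm(k, lcm(g, u)) divides s * e.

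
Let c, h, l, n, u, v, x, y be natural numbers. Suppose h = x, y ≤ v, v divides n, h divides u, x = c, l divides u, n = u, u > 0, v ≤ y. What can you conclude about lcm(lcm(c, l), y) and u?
lcm(lcm(c, l), y) ≤ u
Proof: h = x and x = c, therefore h = c. Since h divides u, c divides u. l divides u, so lcm(c, l) divides u. Since v ≤ y and y ≤ v, v = y. From v divides n, y divides n. Since n = u, y divides u. Since lcm(c, l) divides u, lcm(lcm(c, l), y) divides u. Since u > 0, lcm(lcm(c, l), y) ≤ u.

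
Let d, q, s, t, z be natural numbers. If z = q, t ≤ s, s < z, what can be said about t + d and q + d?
t + d < q + d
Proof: t ≤ s and s < z, so t < z. Since z = q, t < q. Then t + d < q + d.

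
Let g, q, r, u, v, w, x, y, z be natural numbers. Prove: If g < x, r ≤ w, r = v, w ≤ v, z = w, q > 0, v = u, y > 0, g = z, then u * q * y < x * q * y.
r = v and r ≤ w, thus v ≤ w. w ≤ v, so w = v. v = u, so w = u. g = z and z = w, therefore g = w. Since g < x, w < x. w = u, so u < x. Since q > 0, u * q < x * q. y > 0, so u * q * y < x * q * y.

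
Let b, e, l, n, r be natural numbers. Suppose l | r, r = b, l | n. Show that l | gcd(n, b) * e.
From r = b and l | r, l | b. Because l | n, l | gcd(n, b). Then l | gcd(n, b) * e.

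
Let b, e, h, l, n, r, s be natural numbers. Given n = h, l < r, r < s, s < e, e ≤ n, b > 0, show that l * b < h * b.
From r < s and s < e, r < e. e ≤ n, so r < n. Because l < r, l < n. From n = h, l < h. Since b > 0, l * b < h * b.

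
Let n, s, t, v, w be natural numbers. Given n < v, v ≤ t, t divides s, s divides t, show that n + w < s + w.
t divides s and s divides t, hence t = s. Since n < v and v ≤ t, n < t. Since t = s, n < s. Then n + w < s + w.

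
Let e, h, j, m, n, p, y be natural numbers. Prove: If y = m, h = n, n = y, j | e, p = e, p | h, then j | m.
h = n and n = y, hence h = y. p = e and p | h, thus e | h. Since j | e, j | h. Because h = y, j | y. Since y = m, j | m.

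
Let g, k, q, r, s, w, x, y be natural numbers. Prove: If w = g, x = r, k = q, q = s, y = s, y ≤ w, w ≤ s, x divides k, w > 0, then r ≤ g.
Because k = q and q = s, k = s. Because y = s and y ≤ w, s ≤ w. w ≤ s, so s = w. k = s, so k = w. x divides k, so x divides w. Since w > 0, x ≤ w. Since x = r, r ≤ w. Since w = g, r ≤ g.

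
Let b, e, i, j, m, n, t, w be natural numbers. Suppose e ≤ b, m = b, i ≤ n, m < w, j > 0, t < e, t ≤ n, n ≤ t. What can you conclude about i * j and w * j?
i * j < w * j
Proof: Because n ≤ t and t ≤ n, n = t. i ≤ n, so i ≤ t. Since t < e and e ≤ b, t < b. m = b and m < w, thus b < w. Because t < b, t < w. i ≤ t, so i < w. From j > 0, i * j < w * j.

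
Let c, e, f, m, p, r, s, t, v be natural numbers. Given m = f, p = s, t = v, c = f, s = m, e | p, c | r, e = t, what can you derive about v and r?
v | r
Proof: e = t and t = v, thus e = v. From s = m and m = f, s = f. p = s and e | p, therefore e | s. Since s = f, e | f. Since e = v, v | f. c = f and c | r, hence f | r. v | f, so v | r.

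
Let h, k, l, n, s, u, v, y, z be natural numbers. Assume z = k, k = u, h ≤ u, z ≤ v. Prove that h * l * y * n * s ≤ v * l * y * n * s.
z = k and z ≤ v, hence k ≤ v. k = u, so u ≤ v. Since h ≤ u, h ≤ v. Then h * l ≤ v * l. Then h * l * y ≤ v * l * y. Then h * l * y * n ≤ v * l * y * n. Then h * l * y * n * s ≤ v * l * y * n * s.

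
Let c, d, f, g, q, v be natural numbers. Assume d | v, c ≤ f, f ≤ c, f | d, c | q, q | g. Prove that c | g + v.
c | q and q | g, thus c | g. Because f ≤ c and c ≤ f, f = c. Because f | d and d | v, f | v. f = c, so c | v. Since c | g, c | g + v.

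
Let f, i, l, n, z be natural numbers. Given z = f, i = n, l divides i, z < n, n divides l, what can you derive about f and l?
f < l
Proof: i = n and l divides i, hence l divides n. Since n divides l, n = l. Since z = f and z < n, f < n. n = l, so f < l.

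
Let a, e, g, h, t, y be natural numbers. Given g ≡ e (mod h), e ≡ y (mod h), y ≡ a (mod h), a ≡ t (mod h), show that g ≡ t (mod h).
g ≡ e (mod h) and e ≡ y (mod h), so g ≡ y (mod h). y ≡ a (mod h), so g ≡ a (mod h). Since a ≡ t (mod h), g ≡ t (mod h).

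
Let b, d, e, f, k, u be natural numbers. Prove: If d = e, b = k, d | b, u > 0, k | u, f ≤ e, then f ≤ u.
b = k and d | b, therefore d | k. Since d = e, e | k. k | u, so e | u. Because u > 0, e ≤ u. Since f ≤ e, f ≤ u.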